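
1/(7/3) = 3/7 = 0.43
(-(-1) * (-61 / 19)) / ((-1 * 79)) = 61 / 1501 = 0.04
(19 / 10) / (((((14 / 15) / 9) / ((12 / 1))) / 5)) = 7695 / 7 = 1099.29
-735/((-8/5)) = 3675/8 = 459.38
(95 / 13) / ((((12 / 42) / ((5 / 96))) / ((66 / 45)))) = 7315 / 3744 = 1.95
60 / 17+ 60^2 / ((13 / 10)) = 612780 / 221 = 2772.76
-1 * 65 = -65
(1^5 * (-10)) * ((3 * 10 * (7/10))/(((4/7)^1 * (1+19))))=-147/8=-18.38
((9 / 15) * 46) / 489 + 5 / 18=4903 / 14670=0.33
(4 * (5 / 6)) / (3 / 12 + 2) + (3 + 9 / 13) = 1816 / 351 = 5.17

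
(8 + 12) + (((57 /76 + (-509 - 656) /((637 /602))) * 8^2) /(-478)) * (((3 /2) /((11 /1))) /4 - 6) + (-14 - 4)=-29968171 /34177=-876.85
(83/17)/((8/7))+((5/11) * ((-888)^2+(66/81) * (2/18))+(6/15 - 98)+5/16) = 1302652118027/3635280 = 358336.12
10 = 10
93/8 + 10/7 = 731/56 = 13.05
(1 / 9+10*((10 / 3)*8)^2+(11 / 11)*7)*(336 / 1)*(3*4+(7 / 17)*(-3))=25746191.06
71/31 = 2.29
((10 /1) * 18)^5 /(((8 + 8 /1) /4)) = 47239200000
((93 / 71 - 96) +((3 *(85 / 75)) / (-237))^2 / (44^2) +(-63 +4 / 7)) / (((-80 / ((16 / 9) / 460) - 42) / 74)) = 7854672415463179 / 14012611348705200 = 0.56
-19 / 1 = -19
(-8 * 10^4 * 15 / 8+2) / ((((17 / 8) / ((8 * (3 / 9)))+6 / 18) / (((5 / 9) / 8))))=-5999920 / 651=-9216.47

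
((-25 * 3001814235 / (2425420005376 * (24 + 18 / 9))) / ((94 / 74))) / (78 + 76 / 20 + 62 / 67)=-3591456316875 / 317133367382933504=-0.00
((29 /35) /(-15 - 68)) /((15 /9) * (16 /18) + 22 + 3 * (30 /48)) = -6264 /15910685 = -0.00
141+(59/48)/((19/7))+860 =913325/912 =1001.45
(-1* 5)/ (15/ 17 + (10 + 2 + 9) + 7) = -85/ 491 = -0.17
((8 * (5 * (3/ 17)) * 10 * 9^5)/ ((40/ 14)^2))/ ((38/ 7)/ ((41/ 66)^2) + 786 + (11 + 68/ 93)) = 9499015229193/ 15102393139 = 628.97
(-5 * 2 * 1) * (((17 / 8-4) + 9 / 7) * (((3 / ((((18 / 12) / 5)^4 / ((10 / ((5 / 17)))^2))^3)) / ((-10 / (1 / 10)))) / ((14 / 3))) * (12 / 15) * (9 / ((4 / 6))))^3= -766687863017559734805830819840000000000000000000000000000 / 45579633110361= -16820843229720490621998820000000000000000000.00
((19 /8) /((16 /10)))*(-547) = -51965 /64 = -811.95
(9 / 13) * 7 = 63 / 13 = 4.85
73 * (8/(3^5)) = 584/243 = 2.40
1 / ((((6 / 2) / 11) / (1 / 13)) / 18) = 66 / 13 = 5.08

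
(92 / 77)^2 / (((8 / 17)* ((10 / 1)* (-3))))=-8993 / 88935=-0.10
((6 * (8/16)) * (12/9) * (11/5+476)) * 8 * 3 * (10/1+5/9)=484576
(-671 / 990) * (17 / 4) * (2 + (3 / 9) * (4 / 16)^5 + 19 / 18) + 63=179813849 / 3317760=54.20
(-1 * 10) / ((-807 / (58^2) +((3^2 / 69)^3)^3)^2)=-367124207952259376396084845870240 / 2112749843431405839886201046841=-173.77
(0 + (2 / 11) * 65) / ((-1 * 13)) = -10 / 11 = -0.91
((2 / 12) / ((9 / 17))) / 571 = 17 / 30834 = 0.00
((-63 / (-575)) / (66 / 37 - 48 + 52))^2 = 5433561 / 15141302500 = 0.00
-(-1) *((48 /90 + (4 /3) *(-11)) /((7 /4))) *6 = -1696 /35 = -48.46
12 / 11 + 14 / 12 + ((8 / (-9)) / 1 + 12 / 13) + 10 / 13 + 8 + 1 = 31045 / 2574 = 12.06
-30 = -30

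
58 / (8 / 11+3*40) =319 / 664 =0.48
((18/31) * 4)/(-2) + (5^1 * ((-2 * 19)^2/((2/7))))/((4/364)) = 71286634/31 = 2299568.84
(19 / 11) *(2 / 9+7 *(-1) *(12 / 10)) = -6992 / 495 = -14.13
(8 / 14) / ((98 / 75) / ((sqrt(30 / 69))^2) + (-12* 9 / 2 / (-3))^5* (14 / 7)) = 1500 / 9920239889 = 0.00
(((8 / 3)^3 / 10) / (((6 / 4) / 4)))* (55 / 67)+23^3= 66052837 / 5427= 12171.15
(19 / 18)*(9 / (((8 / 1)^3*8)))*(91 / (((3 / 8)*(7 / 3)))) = 247 / 1024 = 0.24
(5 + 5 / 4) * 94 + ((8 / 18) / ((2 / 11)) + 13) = 10853 / 18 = 602.94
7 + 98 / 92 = 371 / 46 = 8.07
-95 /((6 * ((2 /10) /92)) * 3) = -21850 /9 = -2427.78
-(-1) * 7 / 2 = 7 / 2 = 3.50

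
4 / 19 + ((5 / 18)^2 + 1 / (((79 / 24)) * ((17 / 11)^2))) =58310725 / 140547636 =0.41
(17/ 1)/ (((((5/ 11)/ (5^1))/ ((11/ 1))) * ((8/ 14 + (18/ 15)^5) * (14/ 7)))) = 44996875/ 133864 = 336.14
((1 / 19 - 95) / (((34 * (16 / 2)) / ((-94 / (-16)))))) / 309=-21197 / 3193824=-0.01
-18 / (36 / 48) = -24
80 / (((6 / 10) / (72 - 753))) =-90800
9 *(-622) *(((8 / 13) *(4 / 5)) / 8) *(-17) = 380664 / 65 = 5856.37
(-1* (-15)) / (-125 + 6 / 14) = -105 / 872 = -0.12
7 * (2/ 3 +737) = 15491/ 3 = 5163.67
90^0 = 1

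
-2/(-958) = 1/479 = 0.00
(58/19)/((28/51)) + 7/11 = 18131/2926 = 6.20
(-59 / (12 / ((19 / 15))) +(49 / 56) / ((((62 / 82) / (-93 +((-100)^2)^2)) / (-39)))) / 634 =-50368453226797 / 7075440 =-7118773.28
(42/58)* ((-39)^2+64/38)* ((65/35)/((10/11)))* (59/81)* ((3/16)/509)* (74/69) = 9031361339/13933203120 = 0.65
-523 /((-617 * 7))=0.12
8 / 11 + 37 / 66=85 / 66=1.29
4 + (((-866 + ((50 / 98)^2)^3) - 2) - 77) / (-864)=1903601900968 / 373714754427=5.09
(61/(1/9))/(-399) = -1.38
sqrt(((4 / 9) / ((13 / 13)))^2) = 4 / 9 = 0.44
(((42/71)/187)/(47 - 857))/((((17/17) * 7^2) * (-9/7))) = 1/16131555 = 0.00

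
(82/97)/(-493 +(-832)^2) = 82/67097907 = 0.00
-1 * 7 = -7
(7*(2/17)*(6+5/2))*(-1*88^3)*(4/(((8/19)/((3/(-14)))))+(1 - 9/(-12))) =1362944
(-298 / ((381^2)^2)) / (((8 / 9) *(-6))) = 149 / 56191242456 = 0.00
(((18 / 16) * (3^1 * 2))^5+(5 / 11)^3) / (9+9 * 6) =19098523217 / 85865472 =222.42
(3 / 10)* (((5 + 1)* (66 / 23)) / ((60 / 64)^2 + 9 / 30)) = 50688 / 11569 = 4.38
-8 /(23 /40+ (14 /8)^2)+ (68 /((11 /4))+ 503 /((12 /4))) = 608813 /3201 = 190.19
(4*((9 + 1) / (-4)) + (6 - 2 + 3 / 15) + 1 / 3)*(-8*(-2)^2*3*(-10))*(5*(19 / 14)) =-249280 / 7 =-35611.43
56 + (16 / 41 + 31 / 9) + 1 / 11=59.93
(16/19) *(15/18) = 40/57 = 0.70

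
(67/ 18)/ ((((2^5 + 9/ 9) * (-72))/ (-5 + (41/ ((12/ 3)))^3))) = -1532089/ 912384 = -1.68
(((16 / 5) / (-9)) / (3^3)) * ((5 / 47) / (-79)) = 16 / 902259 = 0.00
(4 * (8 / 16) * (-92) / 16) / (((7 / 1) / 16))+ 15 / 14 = -353 / 14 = -25.21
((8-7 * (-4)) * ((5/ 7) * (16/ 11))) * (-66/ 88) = -2160/ 77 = -28.05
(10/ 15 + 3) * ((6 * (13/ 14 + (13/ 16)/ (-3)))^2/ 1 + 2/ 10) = 906917/ 15680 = 57.84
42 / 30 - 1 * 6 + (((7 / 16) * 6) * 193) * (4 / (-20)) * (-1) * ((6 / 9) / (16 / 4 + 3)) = 101 / 20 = 5.05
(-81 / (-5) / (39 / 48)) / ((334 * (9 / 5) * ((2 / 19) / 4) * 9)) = 304 / 2171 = 0.14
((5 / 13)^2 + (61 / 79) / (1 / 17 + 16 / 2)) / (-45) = -445828 / 82308915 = -0.01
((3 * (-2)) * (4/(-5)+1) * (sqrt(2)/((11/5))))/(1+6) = -6 * sqrt(2)/77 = -0.11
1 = 1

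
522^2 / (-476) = -68121 / 119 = -572.45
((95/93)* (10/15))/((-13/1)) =-190/3627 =-0.05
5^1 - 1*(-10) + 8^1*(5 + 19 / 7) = 537 / 7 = 76.71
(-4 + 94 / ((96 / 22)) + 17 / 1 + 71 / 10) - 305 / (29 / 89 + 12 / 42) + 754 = 4524979 / 15240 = 296.91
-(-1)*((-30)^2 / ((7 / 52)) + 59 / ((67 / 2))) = 3136426 / 469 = 6687.48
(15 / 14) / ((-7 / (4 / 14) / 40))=-600 / 343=-1.75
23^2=529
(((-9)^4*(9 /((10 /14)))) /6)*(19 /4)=2617839 /40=65445.98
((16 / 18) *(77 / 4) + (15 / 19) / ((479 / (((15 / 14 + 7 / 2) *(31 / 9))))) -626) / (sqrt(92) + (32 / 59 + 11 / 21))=27208464371720 / 3808388742573 -17013014058320 *sqrt(23) / 1269462914191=-57.13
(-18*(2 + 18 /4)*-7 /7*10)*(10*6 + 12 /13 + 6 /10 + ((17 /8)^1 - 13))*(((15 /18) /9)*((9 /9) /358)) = 43895 /2864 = 15.33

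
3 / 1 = 3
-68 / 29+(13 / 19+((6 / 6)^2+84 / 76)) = 245 / 551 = 0.44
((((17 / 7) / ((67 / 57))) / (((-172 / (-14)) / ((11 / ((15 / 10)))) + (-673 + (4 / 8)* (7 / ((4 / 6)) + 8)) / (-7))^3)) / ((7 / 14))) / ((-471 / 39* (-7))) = 5007626624 / 92054167235088453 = 0.00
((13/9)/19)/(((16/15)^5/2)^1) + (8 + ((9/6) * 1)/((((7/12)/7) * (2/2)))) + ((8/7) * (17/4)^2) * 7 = 1699527851/9961472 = 170.61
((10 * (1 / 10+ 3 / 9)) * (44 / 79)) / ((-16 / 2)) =-0.30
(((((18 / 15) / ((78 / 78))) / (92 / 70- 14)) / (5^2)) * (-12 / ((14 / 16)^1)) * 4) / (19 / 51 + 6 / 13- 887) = -15912 / 67932925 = -0.00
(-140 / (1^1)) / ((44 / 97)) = -3395 / 11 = -308.64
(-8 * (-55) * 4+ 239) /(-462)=-1999 /462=-4.33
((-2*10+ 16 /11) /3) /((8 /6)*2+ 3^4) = -204 /2761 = -0.07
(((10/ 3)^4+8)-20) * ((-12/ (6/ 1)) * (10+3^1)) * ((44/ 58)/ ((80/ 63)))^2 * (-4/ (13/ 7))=93672271/ 42050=2227.64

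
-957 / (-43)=957 / 43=22.26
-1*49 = -49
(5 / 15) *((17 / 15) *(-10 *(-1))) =34 / 9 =3.78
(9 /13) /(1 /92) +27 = 1179 /13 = 90.69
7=7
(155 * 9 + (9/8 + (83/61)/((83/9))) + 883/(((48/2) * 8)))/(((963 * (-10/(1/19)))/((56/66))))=-114849049/17679293280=-0.01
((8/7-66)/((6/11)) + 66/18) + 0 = -2420/21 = -115.24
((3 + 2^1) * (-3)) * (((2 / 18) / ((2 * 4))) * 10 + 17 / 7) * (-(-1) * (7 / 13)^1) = -3235 / 156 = -20.74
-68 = -68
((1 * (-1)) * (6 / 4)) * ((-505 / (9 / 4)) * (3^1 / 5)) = 202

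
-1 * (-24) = 24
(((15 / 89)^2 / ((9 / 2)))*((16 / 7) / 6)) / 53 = 400 / 8816073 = 0.00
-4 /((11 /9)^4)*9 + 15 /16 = -3559521 /234256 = -15.20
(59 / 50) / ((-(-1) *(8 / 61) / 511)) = 1839089 / 400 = 4597.72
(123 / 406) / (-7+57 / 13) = -1599 / 13804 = -0.12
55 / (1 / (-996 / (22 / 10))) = -24900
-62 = -62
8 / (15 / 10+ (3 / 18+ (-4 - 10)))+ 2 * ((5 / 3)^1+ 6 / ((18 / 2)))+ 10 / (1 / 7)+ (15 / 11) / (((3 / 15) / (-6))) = 40426 / 1221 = 33.11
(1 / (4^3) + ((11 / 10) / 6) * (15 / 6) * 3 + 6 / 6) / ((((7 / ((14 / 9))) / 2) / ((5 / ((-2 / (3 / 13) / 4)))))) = -255 / 104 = -2.45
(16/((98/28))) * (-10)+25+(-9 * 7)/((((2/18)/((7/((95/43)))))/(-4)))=4764901/665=7165.26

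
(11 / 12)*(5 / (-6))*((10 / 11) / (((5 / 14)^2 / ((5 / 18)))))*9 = -245 / 18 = -13.61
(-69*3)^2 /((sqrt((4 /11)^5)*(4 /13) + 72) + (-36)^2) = 199428366366801 /6366963175384-134802954*sqrt(11) /795870396923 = 31.32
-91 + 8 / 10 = -451 / 5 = -90.20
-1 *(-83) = 83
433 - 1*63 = 370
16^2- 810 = -554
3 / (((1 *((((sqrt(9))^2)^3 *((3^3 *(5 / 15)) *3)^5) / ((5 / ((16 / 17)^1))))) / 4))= 0.00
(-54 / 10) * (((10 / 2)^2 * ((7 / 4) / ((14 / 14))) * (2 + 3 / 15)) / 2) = -2079 / 8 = -259.88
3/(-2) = -3/2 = -1.50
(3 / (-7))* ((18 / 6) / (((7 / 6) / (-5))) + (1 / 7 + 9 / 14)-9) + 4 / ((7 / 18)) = 1893 / 98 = 19.32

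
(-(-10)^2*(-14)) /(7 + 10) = 1400 /17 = 82.35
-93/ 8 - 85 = -773/ 8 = -96.62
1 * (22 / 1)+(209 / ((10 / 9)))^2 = 3540361 / 100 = 35403.61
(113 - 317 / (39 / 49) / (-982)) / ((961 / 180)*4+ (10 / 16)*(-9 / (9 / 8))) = 65148105 / 9395776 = 6.93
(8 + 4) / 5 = 12 / 5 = 2.40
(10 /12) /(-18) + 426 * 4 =184027 /108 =1703.95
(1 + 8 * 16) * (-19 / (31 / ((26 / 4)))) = -513.92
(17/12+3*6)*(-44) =-2563/3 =-854.33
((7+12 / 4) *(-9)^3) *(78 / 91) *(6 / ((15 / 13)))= -227448 / 7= -32492.57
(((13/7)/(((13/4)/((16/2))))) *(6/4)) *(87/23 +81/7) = 118656/1127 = 105.28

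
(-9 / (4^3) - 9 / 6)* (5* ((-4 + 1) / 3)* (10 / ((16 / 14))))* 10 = 91875 / 128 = 717.77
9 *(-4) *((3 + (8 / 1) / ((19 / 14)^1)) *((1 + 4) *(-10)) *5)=1521000 / 19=80052.63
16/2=8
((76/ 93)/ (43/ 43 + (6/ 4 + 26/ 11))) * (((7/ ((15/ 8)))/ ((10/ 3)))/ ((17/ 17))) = 46816/ 248775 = 0.19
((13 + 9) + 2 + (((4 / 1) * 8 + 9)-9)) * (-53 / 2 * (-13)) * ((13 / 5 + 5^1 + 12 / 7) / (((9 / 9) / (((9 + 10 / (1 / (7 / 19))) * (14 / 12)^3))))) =9283633541 / 2565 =3619350.31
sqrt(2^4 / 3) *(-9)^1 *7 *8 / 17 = -672 *sqrt(3) / 17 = -68.47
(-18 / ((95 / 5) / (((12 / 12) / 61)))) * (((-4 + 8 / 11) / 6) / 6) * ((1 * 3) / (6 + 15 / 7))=126 / 242231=0.00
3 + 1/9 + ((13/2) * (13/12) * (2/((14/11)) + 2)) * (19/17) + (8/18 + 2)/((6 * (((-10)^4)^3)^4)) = 31.22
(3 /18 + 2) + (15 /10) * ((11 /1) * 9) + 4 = 464 /3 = 154.67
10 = 10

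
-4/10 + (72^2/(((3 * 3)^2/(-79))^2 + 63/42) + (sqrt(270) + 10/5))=3 * sqrt(30) + 4317176/2123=2049.96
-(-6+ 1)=5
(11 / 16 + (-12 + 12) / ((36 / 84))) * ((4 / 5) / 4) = 11 / 80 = 0.14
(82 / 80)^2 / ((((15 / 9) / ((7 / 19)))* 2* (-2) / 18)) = -317709 / 304000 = -1.05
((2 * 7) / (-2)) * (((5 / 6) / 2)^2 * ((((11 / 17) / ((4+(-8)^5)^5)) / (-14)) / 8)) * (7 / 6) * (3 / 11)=-175 / 2957644542175561288779300864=-0.00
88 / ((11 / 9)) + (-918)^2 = 842796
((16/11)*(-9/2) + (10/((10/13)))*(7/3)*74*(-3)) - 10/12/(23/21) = -3411101/506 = -6741.31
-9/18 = -1/2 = -0.50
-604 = -604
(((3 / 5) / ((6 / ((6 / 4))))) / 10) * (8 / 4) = 3 / 100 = 0.03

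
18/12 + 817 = 1637/2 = 818.50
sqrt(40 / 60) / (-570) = -sqrt(6) / 1710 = -0.00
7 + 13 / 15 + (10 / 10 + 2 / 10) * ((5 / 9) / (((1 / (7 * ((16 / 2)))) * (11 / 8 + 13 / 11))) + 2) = 24.87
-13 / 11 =-1.18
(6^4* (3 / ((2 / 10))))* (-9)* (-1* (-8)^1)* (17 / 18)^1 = -1321920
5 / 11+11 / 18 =211 / 198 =1.07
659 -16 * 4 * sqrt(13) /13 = 659 -64 * sqrt(13) /13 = 641.25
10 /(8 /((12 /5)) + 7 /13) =390 /151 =2.58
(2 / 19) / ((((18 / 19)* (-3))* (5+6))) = -1 / 297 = -0.00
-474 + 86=-388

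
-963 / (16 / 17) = -16371 / 16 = -1023.19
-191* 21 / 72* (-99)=44121 / 8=5515.12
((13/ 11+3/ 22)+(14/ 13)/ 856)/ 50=16151/ 612040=0.03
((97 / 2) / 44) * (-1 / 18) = -97 / 1584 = -0.06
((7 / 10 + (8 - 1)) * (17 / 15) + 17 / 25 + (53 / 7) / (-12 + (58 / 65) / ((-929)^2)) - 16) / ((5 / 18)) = -7659518479134 / 294512715875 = -26.01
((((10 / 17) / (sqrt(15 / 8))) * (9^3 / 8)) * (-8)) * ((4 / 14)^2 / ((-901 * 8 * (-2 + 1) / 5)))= -2430 * sqrt(30) / 750533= -0.02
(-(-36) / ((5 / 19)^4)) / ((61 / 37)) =173587572 / 38125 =4553.12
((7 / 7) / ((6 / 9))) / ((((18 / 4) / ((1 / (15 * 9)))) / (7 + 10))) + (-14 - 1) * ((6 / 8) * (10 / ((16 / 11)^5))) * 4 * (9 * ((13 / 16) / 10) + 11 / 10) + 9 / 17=-126.00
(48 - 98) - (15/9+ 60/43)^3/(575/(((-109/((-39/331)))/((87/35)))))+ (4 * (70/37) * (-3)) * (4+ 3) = -1410151420667305/6198442126227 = -227.50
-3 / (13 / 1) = -3 / 13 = -0.23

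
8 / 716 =2 / 179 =0.01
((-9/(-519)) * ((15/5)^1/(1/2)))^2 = 0.01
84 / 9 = 28 / 3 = 9.33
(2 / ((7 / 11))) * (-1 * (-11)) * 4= 968 / 7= 138.29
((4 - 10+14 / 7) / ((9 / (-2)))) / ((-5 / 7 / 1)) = -56 / 45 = -1.24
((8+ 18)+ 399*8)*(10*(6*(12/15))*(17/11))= 2625888/11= 238717.09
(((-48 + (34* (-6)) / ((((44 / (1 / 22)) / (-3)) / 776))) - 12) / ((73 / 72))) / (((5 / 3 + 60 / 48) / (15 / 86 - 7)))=-13212740736 / 13293665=-993.91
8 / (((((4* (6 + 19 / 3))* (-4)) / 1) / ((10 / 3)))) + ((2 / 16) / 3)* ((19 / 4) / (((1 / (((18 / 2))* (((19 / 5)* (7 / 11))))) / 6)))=837091 / 32560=25.71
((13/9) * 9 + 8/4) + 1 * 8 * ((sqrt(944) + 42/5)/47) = 32 * sqrt(59)/47 + 3861/235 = 21.66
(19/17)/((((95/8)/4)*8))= 4/85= 0.05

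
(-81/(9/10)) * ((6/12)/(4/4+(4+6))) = -45/11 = -4.09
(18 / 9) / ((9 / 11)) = 22 / 9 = 2.44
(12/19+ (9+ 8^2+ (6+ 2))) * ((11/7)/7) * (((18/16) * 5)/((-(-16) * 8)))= 767745/953344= 0.81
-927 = -927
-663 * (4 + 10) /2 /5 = -4641 /5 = -928.20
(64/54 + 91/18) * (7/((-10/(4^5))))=-4473.36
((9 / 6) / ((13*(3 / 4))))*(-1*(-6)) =0.92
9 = 9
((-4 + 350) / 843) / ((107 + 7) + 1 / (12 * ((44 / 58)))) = 30448 / 8465125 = 0.00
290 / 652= 145 / 326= 0.44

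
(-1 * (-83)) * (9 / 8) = 747 / 8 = 93.38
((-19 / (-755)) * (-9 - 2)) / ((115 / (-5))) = 209 / 17365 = 0.01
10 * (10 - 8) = 20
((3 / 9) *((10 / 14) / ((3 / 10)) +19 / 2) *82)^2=418570681 / 3969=105459.99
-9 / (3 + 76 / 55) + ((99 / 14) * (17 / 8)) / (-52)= -3288483 / 1403584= -2.34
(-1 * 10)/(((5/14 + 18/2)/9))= -1260/131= -9.62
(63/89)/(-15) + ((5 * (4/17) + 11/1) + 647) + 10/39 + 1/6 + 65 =142512203/196690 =724.55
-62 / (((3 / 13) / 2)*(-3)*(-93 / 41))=-2132 / 27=-78.96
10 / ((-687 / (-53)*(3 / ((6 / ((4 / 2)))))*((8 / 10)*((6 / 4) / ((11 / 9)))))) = 14575 / 18549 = 0.79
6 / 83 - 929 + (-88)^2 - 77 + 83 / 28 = 6741.04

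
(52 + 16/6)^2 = 26896/9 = 2988.44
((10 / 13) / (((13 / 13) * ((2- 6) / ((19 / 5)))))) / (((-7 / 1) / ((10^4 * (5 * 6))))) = 2850000 / 91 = 31318.68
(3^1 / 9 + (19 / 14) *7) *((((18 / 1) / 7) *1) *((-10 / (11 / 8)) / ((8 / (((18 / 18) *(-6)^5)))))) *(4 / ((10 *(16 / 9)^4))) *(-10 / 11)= -1410975855 / 216832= -6507.23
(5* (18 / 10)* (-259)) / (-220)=2331 / 220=10.60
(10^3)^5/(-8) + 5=-124999999999995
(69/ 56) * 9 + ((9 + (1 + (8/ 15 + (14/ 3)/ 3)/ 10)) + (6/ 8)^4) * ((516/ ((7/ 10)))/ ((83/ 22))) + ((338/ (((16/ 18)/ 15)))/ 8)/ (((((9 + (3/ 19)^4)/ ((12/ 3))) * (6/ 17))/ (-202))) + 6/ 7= -81451053952463/ 454330380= -179277.15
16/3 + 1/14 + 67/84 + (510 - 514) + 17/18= 793/252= 3.15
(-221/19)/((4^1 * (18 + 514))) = -221/40432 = -0.01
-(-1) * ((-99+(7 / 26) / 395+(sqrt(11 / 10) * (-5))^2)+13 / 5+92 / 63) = -21816854 / 323505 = -67.44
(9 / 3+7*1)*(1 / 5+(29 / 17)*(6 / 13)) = 2182 / 221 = 9.87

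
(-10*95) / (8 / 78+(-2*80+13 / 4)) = 148200 / 24437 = 6.06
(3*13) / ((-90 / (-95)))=247 / 6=41.17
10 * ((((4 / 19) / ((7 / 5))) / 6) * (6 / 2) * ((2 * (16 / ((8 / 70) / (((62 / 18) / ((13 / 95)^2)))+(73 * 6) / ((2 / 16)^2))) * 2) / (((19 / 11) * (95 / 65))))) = 886600000 / 1303841056899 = 0.00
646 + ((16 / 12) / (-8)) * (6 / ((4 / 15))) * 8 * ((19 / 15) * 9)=304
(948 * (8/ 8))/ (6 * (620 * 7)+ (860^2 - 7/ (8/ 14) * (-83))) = 1264/ 1022209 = 0.00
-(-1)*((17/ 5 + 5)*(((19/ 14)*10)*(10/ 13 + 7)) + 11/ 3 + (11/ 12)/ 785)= 36303681/ 40820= 889.36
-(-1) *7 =7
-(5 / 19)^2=-25 / 361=-0.07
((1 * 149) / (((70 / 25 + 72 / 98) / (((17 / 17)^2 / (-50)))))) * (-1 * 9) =65709 / 8660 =7.59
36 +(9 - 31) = 14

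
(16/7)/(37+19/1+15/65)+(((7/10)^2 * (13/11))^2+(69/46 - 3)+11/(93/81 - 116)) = -3345693746961/2742865510000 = -1.22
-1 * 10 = -10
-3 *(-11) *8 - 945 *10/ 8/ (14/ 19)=-10713/ 8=-1339.12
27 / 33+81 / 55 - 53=-2789 / 55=-50.71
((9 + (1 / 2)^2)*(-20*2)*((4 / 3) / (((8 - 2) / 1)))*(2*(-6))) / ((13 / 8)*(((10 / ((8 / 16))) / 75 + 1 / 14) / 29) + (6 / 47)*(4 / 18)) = 2259308800 / 108341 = 20853.68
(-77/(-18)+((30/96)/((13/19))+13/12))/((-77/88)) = -10891/1638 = -6.65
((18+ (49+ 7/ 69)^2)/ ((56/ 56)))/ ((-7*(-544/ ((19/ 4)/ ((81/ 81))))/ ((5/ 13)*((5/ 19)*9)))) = 144553025/ 52375232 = 2.76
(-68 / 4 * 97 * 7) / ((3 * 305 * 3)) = -11543 / 2745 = -4.21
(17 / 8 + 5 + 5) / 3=97 / 24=4.04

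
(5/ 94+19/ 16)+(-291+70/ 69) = -14982391/ 51888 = -288.74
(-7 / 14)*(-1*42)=21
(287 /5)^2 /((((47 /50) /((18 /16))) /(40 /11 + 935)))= 7654139325 /2068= 3701227.91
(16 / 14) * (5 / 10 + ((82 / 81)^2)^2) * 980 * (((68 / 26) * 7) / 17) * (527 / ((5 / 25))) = 2757298814463200 / 559607373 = 4927202.44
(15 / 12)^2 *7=175 / 16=10.94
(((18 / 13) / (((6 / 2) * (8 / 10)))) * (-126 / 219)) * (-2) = 630 / 949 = 0.66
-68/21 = -3.24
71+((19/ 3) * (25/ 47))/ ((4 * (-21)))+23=1112861/ 11844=93.96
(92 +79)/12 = 14.25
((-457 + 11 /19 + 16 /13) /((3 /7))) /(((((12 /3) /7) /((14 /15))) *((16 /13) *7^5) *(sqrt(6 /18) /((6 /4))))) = -7027 *sqrt(3) /55860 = -0.22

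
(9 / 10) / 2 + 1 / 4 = 7 / 10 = 0.70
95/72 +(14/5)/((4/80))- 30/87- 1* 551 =-1031525/2088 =-494.03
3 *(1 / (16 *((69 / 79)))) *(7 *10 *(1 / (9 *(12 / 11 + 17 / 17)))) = 30415 / 38088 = 0.80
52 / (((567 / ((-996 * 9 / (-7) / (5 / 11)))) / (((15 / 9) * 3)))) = 189904 / 147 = 1291.86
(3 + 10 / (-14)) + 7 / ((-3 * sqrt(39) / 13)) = 16 / 7 - 7 * sqrt(39) / 9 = -2.57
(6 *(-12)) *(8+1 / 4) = -594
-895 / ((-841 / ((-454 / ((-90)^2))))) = -40633 / 681210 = -0.06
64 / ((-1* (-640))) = 1 / 10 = 0.10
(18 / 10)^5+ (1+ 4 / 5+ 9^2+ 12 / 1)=113.70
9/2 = 4.50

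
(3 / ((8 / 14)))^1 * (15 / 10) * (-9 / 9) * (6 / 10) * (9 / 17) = -1701 / 680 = -2.50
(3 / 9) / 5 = 1 / 15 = 0.07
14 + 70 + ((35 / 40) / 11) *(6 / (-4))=14763 / 176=83.88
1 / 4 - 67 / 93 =-175 / 372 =-0.47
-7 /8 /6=-7 /48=-0.15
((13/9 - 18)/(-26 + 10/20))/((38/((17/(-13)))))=-149/6669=-0.02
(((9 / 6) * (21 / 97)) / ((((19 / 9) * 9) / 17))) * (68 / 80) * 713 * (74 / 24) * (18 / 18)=160106289 / 294880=542.95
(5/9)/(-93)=-5/837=-0.01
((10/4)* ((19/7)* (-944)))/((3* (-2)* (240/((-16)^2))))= 71744/63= 1138.79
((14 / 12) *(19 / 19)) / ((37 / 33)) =77 / 74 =1.04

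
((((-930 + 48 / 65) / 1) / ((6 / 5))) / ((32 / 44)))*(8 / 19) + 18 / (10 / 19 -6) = -446197 / 988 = -451.62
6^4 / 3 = 432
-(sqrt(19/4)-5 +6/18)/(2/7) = 49/3-7 * sqrt(19)/4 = 8.71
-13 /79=-0.16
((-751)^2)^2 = 318097128001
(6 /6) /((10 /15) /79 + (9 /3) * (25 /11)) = 2607 /17797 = 0.15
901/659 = 1.37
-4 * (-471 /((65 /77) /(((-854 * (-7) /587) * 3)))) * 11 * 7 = 200327012424 /38155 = 5250347.59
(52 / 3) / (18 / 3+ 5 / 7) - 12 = -1328 / 141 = -9.42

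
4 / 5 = 0.80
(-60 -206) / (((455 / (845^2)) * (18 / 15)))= -1043575 / 3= -347858.33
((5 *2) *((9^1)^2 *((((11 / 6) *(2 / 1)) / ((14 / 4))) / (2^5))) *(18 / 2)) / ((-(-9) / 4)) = 1485 / 14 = 106.07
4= 4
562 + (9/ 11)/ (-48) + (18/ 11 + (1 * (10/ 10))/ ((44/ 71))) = 99481/ 176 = 565.23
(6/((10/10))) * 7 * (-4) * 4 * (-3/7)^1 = 288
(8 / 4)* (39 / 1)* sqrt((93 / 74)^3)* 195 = 707265* sqrt(6882) / 2738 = 21429.20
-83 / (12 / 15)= -103.75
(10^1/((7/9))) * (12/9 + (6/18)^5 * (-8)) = 3160/189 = 16.72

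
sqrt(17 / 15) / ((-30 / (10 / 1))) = -sqrt(255) / 45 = -0.35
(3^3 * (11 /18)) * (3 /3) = 33 /2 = 16.50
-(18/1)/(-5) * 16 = 288/5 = 57.60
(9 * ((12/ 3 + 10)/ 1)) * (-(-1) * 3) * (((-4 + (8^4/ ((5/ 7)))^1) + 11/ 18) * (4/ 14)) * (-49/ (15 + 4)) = -151642554/ 95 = -1596237.41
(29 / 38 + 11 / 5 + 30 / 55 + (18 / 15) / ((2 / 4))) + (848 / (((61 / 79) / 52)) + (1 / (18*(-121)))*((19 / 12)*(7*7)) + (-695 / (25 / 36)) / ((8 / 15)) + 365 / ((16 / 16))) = 8421420949087 / 151458120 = 55602.31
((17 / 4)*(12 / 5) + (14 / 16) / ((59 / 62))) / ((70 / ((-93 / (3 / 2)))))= -406751 / 41300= -9.85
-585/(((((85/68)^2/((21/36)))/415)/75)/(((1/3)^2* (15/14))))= -809250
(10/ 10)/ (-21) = -1/ 21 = -0.05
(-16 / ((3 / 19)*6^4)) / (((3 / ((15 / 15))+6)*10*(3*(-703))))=1 / 2427570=0.00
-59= -59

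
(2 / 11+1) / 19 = 13 / 209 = 0.06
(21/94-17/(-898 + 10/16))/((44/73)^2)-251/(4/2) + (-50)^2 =3103068237079/1306463136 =2375.17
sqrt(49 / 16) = 7 / 4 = 1.75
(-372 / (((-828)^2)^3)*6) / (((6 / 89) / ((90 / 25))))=-2759 / 7459303432158720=-0.00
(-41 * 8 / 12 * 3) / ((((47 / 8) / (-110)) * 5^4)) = 14432 / 5875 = 2.46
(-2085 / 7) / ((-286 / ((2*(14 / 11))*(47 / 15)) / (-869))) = -1032214 / 143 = -7218.28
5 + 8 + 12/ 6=15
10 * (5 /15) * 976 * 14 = 136640 /3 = 45546.67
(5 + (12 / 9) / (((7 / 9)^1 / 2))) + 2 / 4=125 / 14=8.93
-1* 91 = -91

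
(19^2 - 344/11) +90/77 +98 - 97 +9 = 26249/77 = 340.90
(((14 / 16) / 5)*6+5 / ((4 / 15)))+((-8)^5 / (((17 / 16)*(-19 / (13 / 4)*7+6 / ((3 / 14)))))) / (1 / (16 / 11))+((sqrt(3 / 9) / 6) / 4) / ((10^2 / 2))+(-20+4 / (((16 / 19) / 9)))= sqrt(3) / 3600+275971637 / 78540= 3513.77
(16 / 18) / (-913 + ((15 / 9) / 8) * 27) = -64 / 65331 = -0.00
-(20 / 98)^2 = -100 / 2401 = -0.04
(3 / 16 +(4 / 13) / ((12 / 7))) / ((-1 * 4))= -229 / 2496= -0.09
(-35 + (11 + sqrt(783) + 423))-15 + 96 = 3 * sqrt(87) + 480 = 507.98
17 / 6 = 2.83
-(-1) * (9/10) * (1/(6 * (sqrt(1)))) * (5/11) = 3/44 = 0.07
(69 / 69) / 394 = 1 / 394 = 0.00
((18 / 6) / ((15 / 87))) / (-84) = -29 / 140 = -0.21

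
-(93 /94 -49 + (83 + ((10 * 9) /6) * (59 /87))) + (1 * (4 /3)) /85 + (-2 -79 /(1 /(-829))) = 45491986169 /695130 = 65443.85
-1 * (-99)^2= -9801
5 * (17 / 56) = 85 / 56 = 1.52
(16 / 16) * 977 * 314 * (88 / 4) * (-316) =-2132720656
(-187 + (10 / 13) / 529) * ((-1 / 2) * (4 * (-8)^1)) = -20575824 / 6877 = -2991.98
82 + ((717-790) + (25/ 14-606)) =-595.21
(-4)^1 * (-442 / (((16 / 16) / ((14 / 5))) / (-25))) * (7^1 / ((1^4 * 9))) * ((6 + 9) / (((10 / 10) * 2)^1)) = -2165800 / 3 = -721933.33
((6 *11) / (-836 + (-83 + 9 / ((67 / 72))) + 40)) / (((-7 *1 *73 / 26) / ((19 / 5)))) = 66196 / 4509575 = 0.01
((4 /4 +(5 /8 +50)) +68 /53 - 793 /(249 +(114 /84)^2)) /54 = 1037016973 /1125681840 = 0.92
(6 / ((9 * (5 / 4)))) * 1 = 0.53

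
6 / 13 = 0.46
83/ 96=0.86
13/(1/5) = 65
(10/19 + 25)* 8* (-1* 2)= -7760/19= -408.42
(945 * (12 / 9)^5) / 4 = 8960 / 9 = 995.56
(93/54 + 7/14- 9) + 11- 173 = -1519/9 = -168.78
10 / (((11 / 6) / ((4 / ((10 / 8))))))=192 / 11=17.45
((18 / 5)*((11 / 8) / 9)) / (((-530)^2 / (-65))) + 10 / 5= 2247057 / 1123600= 2.00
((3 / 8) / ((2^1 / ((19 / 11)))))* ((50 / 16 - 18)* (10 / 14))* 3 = -14535 / 1408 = -10.32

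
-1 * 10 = -10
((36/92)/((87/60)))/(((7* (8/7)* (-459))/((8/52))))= -5/442221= -0.00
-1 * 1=-1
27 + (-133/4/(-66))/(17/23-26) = 591187/21912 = 26.98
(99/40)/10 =99/400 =0.25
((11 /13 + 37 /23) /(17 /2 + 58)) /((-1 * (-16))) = 367 /159068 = 0.00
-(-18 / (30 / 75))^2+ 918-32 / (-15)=-16573 / 15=-1104.87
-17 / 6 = -2.83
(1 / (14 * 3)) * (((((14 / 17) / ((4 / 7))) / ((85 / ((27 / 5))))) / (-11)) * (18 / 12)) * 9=-1701 / 635800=-0.00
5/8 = 0.62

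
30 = 30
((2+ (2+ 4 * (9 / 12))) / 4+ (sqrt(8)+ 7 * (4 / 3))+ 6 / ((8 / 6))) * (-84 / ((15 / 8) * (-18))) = 224 * sqrt(2) / 45+ 5236 / 135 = 45.82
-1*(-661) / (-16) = -661 / 16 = -41.31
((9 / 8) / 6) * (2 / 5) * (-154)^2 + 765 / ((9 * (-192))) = 1707127 / 960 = 1778.26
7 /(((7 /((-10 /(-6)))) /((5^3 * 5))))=3125 /3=1041.67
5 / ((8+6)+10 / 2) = 5 / 19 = 0.26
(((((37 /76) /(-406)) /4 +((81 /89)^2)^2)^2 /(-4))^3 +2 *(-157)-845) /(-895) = 3199277246368902895455578444559628007068808465340553058228959320750346559687638645 /2470534184540412383345470593496257233495963279207789271608341151209239062087991296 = 1.29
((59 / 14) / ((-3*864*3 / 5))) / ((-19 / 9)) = 295 / 229824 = 0.00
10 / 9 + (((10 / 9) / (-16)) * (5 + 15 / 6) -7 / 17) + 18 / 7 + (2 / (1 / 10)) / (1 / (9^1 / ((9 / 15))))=5187923 / 17136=302.75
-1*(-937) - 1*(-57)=994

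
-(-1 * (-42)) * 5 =-210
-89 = -89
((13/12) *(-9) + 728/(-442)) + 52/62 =-22257/2108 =-10.56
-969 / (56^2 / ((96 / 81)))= -323 / 882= -0.37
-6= -6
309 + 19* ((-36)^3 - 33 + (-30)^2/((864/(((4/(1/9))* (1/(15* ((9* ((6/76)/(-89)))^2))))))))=-103162688/729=-141512.60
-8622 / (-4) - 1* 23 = 4265 / 2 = 2132.50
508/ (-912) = -127/ 228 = -0.56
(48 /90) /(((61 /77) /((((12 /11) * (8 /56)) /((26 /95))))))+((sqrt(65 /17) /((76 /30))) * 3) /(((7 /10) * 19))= 225 * sqrt(1105) /42959+304 /793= 0.56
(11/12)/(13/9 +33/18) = 33/118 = 0.28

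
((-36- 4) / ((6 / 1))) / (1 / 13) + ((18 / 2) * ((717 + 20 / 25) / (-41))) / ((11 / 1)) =-683203 / 6765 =-100.99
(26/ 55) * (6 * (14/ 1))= 2184/ 55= 39.71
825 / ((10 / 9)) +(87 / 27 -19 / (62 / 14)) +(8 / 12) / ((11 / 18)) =4557605 / 6138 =742.52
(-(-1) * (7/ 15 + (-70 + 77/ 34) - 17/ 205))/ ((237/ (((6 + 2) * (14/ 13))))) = -78865976/ 32211855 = -2.45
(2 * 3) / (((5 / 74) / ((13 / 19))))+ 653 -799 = -8098 / 95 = -85.24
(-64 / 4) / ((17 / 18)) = -288 / 17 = -16.94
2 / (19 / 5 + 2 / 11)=110 / 219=0.50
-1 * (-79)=79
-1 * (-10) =10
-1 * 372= -372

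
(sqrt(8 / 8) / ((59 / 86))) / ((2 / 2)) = 86 / 59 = 1.46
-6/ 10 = -3/ 5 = -0.60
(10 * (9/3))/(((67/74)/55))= 122100/67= 1822.39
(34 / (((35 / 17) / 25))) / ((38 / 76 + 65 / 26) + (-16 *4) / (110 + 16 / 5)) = 817870 / 4823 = 169.58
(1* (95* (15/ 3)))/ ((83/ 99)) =47025/ 83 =566.57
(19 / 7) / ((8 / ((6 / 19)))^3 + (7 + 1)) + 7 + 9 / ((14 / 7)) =35355469 / 3074344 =11.50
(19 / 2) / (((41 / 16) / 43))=6536 / 41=159.41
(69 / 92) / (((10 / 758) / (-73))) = -83001 / 20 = -4150.05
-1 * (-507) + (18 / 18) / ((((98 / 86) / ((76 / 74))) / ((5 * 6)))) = 968211 / 1813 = 534.04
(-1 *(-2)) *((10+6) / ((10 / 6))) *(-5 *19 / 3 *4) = -2432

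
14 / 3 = 4.67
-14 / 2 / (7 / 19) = -19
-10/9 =-1.11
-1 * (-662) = 662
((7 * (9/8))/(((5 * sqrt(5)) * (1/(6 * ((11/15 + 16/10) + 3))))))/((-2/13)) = -1638 * sqrt(5)/25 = -146.51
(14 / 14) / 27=1 / 27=0.04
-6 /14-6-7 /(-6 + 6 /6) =-176 /35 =-5.03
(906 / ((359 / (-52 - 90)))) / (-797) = 0.45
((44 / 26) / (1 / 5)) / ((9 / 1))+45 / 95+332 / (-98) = -215011 / 108927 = -1.97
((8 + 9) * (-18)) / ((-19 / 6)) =1836 / 19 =96.63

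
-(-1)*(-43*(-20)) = 860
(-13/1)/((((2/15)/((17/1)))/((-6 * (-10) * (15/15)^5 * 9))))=-895050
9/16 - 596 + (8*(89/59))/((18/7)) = -590.74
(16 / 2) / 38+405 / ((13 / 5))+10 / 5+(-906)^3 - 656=-183688444763 / 247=-743677914.02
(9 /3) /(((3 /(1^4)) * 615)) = 1 /615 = 0.00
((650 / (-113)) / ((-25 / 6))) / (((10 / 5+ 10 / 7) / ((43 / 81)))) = 3913 / 18306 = 0.21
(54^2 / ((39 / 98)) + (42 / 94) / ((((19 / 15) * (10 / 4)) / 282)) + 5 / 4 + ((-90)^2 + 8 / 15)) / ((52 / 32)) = 458499898 / 48165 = 9519.36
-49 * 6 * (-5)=1470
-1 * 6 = -6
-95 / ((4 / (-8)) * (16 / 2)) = 95 / 4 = 23.75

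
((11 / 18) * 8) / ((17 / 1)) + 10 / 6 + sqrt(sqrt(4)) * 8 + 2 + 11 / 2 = 2893 / 306 + 8 * sqrt(2) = 20.77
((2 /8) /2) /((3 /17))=17 /24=0.71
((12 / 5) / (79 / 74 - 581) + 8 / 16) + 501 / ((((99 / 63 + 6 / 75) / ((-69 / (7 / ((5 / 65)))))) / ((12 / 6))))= -246988277219 / 537438850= -459.57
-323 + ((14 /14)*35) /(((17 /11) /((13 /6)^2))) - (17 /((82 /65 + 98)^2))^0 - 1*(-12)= -125879 /612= -205.68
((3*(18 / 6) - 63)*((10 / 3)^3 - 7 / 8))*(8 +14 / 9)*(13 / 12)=-4366349 / 216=-20214.58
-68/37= -1.84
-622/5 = -124.40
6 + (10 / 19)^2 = 2266 / 361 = 6.28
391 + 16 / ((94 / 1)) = 18385 / 47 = 391.17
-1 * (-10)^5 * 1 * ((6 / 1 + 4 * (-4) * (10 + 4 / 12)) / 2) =-23900000 / 3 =-7966666.67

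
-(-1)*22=22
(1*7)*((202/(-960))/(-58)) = 707/27840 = 0.03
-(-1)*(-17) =-17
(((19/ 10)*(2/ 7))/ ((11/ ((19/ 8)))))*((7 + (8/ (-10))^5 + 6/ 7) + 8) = 122634227/ 67375000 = 1.82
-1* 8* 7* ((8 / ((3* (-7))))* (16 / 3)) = 1024 / 9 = 113.78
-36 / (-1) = 36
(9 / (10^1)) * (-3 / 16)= -27 / 160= -0.17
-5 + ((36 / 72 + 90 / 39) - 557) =-14539 / 26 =-559.19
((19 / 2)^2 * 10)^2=814506.25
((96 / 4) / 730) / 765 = 0.00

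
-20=-20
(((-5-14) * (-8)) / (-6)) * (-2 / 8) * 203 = 3857 / 3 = 1285.67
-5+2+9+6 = 12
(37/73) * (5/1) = 185/73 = 2.53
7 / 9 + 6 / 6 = 16 / 9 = 1.78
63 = 63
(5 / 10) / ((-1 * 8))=-1 / 16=-0.06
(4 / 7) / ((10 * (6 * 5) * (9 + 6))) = 1 / 7875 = 0.00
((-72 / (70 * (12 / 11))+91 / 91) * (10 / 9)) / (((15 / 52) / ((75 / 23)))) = 1040 / 1449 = 0.72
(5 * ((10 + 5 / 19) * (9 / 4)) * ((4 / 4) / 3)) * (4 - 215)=-617175 / 76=-8120.72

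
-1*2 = -2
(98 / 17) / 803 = 98 / 13651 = 0.01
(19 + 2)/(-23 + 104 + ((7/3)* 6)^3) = 21/2825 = 0.01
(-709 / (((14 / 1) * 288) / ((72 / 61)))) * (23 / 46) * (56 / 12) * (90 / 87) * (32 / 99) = -28360 / 175131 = -0.16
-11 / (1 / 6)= -66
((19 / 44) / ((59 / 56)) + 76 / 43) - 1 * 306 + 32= -7585756 / 27907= -271.82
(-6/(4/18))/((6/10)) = -45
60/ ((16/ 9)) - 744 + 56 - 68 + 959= 947/ 4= 236.75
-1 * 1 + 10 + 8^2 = 73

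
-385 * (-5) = 1925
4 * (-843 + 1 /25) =-84296 /25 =-3371.84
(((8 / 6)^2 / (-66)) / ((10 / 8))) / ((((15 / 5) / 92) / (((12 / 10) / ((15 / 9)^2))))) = -5888 / 20625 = -0.29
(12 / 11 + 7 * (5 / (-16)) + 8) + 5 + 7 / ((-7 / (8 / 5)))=9067 / 880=10.30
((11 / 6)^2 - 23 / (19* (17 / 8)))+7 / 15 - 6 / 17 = 168907 / 58140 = 2.91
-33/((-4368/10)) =55/728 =0.08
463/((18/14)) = 3241/9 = 360.11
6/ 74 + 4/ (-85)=0.03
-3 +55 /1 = 52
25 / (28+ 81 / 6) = 50 / 83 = 0.60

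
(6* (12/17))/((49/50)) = 3600/833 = 4.32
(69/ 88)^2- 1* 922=-7135207/ 7744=-921.39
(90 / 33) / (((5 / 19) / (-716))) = -81624 / 11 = -7420.36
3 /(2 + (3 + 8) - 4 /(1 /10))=-1 /9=-0.11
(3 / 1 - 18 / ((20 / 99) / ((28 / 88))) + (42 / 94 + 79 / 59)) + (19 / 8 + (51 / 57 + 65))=94216007 / 2107480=44.71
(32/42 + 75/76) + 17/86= 133579/68628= 1.95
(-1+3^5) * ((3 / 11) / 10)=33 / 5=6.60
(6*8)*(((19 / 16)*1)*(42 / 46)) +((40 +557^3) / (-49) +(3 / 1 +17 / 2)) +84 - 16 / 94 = -373596868317 / 105938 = -3526561.46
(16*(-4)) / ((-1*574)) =32 / 287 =0.11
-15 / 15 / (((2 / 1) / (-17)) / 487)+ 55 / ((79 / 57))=660311 / 158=4179.18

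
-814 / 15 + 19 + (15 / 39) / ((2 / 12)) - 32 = -12667 / 195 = -64.96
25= 25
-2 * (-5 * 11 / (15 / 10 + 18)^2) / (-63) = -440 / 95823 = -0.00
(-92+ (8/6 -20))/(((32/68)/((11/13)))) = -15521/78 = -198.99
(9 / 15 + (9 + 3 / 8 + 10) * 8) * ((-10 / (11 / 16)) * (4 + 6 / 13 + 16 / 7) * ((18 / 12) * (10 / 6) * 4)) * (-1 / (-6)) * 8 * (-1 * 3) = 611445760 / 1001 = 610834.93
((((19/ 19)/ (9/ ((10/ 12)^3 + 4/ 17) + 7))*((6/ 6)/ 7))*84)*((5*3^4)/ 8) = 3631635/ 107942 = 33.64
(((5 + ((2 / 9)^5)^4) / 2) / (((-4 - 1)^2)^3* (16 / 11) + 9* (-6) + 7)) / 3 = 668671600248142618391 / 18198785110331398608359298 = 0.00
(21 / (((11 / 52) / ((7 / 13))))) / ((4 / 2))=294 / 11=26.73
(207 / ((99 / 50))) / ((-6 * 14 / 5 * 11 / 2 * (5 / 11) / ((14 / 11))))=-1150 / 363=-3.17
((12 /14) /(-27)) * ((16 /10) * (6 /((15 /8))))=-256 /1575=-0.16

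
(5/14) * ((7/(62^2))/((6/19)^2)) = 1805/276768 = 0.01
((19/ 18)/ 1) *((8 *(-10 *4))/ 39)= -3040/ 351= -8.66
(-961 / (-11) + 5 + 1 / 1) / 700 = 1027 / 7700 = 0.13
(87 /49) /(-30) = -29 /490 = -0.06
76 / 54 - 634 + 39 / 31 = -631.33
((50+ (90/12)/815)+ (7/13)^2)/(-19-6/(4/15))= -2771181/2286401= -1.21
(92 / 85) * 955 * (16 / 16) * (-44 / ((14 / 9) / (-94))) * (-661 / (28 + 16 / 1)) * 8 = -39305471328 / 119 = -330298078.39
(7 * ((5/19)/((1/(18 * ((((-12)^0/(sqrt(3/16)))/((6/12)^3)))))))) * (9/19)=60480 * sqrt(3)/361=290.18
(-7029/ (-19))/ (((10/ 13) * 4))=91377/ 760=120.23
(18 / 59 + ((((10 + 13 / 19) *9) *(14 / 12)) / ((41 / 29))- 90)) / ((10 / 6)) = -2852829 / 459610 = -6.21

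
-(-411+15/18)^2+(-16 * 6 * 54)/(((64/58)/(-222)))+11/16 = 125959679/144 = 874719.99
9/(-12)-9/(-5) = 21/20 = 1.05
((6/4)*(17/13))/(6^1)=17/52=0.33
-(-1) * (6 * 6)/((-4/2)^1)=-18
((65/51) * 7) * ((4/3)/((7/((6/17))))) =520/867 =0.60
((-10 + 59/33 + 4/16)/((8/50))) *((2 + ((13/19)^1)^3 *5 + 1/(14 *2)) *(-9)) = 55062651975/33801152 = 1629.02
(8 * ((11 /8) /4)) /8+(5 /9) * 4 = 739 /288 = 2.57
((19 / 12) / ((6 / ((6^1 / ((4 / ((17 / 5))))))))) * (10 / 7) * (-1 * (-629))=203167 / 168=1209.33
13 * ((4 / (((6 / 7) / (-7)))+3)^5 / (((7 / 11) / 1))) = -798520501207 / 1701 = -469441799.65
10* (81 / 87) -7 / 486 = 131017 / 14094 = 9.30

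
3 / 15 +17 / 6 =91 / 30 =3.03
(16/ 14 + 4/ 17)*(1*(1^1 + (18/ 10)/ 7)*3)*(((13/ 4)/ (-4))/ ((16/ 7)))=-17589/ 9520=-1.85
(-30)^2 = 900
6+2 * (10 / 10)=8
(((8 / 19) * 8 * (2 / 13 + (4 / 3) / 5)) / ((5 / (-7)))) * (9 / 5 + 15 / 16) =-167608 / 30875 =-5.43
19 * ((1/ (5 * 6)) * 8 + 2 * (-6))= -3344/ 15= -222.93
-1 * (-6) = 6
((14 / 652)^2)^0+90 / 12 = 17 / 2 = 8.50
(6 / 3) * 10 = 20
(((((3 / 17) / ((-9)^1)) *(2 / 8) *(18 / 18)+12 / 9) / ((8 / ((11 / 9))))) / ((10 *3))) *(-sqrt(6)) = -2981 *sqrt(6) / 440640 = -0.02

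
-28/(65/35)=-196/13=-15.08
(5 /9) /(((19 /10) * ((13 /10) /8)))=4000 /2223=1.80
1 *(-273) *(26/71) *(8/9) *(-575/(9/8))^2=-400516480000/17253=-23214309.40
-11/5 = -2.20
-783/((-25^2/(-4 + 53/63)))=-17313/4375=-3.96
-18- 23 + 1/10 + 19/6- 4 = -626/15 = -41.73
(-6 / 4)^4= 81 / 16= 5.06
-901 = -901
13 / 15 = 0.87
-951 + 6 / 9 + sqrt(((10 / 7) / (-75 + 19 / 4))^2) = -5607797 / 5901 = -950.31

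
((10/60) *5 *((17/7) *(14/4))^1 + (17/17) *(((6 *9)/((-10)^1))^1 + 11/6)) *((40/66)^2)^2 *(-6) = -3376000/1185921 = -2.85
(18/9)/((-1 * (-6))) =1/3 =0.33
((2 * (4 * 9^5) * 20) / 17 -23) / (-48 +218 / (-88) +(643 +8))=415687756 / 449191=925.41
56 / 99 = 0.57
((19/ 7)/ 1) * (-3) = -57/ 7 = -8.14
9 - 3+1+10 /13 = 101 /13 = 7.77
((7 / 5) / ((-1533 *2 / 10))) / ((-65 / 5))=1 / 2847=0.00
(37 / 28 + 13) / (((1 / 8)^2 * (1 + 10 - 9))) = 3208 / 7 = 458.29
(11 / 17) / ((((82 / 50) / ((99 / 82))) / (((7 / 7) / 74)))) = 0.01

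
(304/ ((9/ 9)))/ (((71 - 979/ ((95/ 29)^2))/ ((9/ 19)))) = -324900/ 45641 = -7.12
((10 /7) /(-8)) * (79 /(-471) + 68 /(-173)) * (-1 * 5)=-1142375 /2281524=-0.50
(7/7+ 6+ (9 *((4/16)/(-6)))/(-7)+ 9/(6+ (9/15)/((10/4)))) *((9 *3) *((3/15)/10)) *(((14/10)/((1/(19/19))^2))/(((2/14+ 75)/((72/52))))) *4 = 2104137/4444700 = 0.47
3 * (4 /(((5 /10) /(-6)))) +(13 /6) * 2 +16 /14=-2909 /21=-138.52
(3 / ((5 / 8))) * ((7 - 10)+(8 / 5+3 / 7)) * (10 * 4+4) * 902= -32385408 / 175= -185059.47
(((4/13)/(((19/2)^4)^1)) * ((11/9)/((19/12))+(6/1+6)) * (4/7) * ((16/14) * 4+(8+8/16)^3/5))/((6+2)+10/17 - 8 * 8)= -77620096/122455476045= -0.00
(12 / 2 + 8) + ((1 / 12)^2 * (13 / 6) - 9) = 4333 / 864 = 5.02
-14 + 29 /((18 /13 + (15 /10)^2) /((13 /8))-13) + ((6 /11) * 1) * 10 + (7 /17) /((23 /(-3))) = -5197348 /460207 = -11.29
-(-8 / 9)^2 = -64 / 81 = -0.79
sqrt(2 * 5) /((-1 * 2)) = -sqrt(10) /2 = -1.58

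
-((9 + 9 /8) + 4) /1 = -14.12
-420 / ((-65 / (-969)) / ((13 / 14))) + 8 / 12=-17440 / 3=-5813.33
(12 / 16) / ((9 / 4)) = 1 / 3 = 0.33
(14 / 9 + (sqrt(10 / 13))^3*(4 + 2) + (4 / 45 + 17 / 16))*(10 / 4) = 1949 / 288 + 150*sqrt(130) / 169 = 16.89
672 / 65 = 10.34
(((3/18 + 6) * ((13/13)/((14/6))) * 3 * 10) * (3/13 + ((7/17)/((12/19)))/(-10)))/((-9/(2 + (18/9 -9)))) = 812335/111384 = 7.29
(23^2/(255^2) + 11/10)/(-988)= -144113/128489400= -0.00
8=8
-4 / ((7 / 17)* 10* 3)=-34 / 105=-0.32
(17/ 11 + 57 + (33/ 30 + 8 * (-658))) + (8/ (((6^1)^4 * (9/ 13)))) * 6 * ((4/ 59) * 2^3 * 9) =-911913287/ 175230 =-5204.09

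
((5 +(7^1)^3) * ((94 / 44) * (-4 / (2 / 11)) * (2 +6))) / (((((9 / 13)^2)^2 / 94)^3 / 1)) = -844013945842699020356864 / 94143178827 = -8965216135241.00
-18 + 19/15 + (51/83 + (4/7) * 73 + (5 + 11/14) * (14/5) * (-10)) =-1188766/8715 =-136.40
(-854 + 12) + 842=0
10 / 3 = 3.33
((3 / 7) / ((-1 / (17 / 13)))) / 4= -51 / 364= -0.14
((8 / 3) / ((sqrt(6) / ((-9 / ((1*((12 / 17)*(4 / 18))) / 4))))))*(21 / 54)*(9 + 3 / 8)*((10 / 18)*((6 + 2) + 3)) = -163625*sqrt(6) / 72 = -5566.64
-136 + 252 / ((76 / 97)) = 185.63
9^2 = 81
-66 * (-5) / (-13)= -330 / 13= -25.38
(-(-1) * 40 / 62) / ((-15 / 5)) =-20 / 93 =-0.22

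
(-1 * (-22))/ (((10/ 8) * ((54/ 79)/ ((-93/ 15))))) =-107756/ 675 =-159.64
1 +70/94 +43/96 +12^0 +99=461093/4512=102.19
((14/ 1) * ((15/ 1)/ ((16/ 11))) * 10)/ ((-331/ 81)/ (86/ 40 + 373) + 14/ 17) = 1776.62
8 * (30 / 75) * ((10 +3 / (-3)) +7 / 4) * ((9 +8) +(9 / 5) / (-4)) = 14233 / 25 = 569.32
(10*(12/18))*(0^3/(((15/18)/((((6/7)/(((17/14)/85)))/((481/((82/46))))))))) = 0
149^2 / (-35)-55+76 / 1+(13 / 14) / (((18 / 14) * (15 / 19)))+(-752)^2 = 213529025 / 378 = 564891.60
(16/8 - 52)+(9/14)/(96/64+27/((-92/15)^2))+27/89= -192593033/3898111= -49.41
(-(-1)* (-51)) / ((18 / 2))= -17 / 3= -5.67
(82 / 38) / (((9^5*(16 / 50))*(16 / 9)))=1025 / 15956352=0.00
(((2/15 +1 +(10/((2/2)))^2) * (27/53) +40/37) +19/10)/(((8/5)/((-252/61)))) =-1103823/7844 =-140.72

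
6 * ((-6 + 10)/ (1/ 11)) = 264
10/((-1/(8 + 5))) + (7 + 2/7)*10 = -400/7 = -57.14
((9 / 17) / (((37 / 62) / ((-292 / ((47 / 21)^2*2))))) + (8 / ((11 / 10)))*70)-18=7110667054 / 15284071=465.23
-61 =-61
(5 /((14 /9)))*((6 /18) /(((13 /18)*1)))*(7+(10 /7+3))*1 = 10800 /637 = 16.95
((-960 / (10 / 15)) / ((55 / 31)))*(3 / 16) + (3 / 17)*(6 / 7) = -199008 / 1309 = -152.03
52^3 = 140608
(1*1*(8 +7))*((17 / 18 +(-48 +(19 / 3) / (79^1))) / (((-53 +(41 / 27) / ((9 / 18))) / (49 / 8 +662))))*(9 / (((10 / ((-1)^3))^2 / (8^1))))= 5784058611 / 852568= 6784.28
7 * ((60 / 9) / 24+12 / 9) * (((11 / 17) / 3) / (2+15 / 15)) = 2233 / 2754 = 0.81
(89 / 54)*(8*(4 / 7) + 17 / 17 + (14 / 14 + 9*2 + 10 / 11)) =9701 / 231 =42.00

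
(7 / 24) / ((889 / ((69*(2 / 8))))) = 23 / 4064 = 0.01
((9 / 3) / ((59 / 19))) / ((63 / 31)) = 589 / 1239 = 0.48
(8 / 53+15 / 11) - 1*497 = -288868 / 583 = -495.49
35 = 35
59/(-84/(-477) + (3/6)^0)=9381/187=50.17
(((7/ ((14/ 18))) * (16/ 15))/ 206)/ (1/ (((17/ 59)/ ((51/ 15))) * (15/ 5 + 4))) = 168/ 6077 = 0.03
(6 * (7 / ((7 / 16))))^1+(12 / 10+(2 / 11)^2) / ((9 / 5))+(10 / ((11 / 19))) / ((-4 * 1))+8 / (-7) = 1390801 / 15246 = 91.22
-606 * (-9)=5454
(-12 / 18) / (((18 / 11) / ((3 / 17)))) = -11 / 153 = -0.07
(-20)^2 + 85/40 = 3217/8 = 402.12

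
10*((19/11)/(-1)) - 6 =-256/11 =-23.27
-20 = -20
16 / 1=16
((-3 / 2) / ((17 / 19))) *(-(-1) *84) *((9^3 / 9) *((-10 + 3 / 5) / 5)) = 9113958 / 425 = 21444.61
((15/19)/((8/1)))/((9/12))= 5/38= 0.13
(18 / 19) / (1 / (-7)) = -126 / 19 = -6.63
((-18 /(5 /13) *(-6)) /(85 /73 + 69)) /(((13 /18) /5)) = 70956 /2561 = 27.71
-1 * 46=-46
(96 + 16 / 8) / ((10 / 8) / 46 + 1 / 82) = 739312 / 297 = 2489.27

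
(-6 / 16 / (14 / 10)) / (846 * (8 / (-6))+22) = 15 / 61936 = 0.00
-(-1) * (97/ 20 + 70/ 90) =1013/ 180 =5.63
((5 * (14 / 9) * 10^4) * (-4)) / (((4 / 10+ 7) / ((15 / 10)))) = -63063.06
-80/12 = -20/3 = -6.67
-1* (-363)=363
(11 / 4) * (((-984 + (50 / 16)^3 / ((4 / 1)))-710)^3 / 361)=-1255262083939615653 / 34359738368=-36532934.87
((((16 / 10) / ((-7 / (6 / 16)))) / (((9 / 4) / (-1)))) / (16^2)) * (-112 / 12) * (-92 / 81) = 0.00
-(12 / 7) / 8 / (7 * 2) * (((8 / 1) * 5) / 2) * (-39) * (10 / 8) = 2925 / 196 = 14.92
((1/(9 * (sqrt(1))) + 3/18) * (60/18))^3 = 15625/19683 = 0.79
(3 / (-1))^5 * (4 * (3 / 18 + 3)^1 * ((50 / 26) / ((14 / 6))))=-230850 / 91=-2536.81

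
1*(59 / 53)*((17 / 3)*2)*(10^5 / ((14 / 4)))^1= 401200000 / 1113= 360467.21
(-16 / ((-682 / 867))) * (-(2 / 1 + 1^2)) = -20808 / 341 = -61.02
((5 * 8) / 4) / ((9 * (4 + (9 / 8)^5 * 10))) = 163840 / 3247029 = 0.05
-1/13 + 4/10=21/65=0.32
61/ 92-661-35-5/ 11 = -695.79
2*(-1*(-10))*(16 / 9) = 320 / 9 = 35.56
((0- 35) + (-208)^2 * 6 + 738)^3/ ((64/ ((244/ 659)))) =1075690340159054083/ 10544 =102019190075782.82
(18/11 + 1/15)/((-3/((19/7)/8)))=-0.19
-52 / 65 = -4 / 5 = -0.80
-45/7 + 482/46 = 652/161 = 4.05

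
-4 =-4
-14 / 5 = -2.80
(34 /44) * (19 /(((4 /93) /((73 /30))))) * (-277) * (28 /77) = -202472873 /2420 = -83666.48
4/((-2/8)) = -16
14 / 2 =7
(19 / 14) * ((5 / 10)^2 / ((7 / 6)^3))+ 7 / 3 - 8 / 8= 11143 / 7203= 1.55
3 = 3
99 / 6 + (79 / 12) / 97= 16.57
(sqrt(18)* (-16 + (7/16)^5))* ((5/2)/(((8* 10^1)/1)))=-50281227* sqrt(2)/33554432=-2.12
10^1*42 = 420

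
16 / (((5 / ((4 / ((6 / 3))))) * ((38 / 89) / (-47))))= -66928 / 95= -704.51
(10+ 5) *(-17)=-255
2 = 2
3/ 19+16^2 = 4867/ 19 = 256.16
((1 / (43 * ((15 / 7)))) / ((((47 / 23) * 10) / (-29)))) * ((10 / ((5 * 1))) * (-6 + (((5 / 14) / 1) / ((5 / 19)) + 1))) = 11339 / 101050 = 0.11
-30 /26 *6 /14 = -0.49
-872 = -872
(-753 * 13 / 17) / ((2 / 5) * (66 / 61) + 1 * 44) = -12.96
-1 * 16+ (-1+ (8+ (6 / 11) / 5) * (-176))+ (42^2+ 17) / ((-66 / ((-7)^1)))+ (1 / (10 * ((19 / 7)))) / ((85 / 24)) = -669009821 / 532950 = -1255.30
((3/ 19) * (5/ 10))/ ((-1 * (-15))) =1/ 190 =0.01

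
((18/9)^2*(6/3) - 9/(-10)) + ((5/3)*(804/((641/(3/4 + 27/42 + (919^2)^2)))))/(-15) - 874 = -13381194500323201/134610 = -99407135430.68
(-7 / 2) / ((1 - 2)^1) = 7 / 2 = 3.50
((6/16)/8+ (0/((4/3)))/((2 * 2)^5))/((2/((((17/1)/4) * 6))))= 153/256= 0.60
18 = 18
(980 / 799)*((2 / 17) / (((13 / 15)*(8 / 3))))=0.06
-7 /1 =-7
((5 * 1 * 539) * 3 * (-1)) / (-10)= 1617 / 2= 808.50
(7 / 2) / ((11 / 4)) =14 / 11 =1.27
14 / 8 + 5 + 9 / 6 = 33 / 4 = 8.25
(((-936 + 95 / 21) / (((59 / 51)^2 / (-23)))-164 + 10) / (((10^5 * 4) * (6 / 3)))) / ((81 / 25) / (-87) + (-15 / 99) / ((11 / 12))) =-1355573660947 / 13853711648000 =-0.10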